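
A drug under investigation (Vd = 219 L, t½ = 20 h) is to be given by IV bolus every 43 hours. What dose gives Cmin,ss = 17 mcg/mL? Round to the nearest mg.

12801 mg

τ/t½ = 43/20 ≈ 2.15, so f = (1/2)^(43/20) ≈ 0.225313.
Cmin,ss = (D/Vd)·f/(1−f), so D = Cmin,ss·Vd·(1−f)/f.
D = 17 × 219 × (1−f)/f ≈ 17 × 219 × 3.43827 ≈ 12800.68 mg.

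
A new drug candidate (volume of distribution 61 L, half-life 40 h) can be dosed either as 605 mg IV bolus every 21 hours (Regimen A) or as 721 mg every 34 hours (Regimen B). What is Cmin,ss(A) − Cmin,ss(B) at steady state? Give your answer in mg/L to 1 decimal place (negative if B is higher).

7.9 mg/L

Regimen A: f = (1/2)^(21/40) ≈ 0.6950; Cmin,ss = (605/61)·f/(1−f) ≈ 22.600 mg/L.
Regimen B: f = (1/2)^(34/40) ≈ 0.5548; Cmin,ss = (721/61)·f/(1−f) ≈ 14.729 mg/L.
Difference ≈ 22.600 − 14.729 ≈ 7.871 mg/L.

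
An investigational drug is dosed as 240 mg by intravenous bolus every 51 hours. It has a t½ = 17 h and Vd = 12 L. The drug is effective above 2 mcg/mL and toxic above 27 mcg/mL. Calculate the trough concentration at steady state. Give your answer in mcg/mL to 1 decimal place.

τ = 51 h = 3 half-lives, so f = (1/2)^3 = 0.125.
Accumulation ratio R = 1/(1 − f) = 1/0.875 = 8/7.
Single-dose peak C₀ = D/Vd = 240/12 = 20 mcg/mL.
Steady-state peak Cmax,ss = C₀·R = 20 × 8/7 ≈ 22.857 mcg/mL.
Steady-state trough Cmin,ss = Cmax,ss·f ≈ 22.857 × 0.125 ≈ 2.857 mcg/mL.
Trough 2.9 mcg/mL vs MEC 2 mcg/mL: adequate.

2.9 mcg/mL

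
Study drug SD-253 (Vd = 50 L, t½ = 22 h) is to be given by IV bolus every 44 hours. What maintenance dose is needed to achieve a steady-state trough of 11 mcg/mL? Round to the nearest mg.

1650 mg

τ/t½ = 44/22 ≈ 2, so f = (1/2)^(44/22) ≈ 0.250000.
Cmin,ss = (D/Vd)·f/(1−f), so D = Cmin,ss·Vd·(1−f)/f.
D = 11 × 50 × (1−f)/f ≈ 11 × 50 × 3.00000 ≈ 1650.00 mg.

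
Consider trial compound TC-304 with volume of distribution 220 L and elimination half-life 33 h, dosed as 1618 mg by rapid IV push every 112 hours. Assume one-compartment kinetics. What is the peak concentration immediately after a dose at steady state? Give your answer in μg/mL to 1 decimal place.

τ/t½ = 112/33 ≈ 3.3939, so fraction remaining f = (1/2)^(112/33) ≈ 0.0951.
At steady state, accumulation factor R = 1/(1 − e^(−kτ)) ≈ 1.1051.
Single-dose peak C₀ = D/Vd = 1618/220 ≈ 7.355 μg/mL.
Steady-state peak Cmax,ss = C₀·R ≈ 7.355 × 1.1051 ≈ 8.128 μg/mL.

8.1 μg/mL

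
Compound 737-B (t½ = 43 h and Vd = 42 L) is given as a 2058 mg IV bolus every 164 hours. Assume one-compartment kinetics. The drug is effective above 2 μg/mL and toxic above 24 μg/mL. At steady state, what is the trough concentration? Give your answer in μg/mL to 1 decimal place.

τ/t½ = 164/43 ≈ 3.814, so fraction remaining f = (1/2)^(164/43) ≈ 0.0711.
Each bolus raises the concentration by D/Vd = 2058/42 ≈ 49.000 μg/mL.
Steady-state trough Cmin,ss = C₀·f/(1−f) ≈ 49.000 × 0.0711/0.9289 ≈ 3.751 μg/mL.
Trough 3.8 μg/mL vs MEC 2 μg/mL: adequate.

3.8 μg/mL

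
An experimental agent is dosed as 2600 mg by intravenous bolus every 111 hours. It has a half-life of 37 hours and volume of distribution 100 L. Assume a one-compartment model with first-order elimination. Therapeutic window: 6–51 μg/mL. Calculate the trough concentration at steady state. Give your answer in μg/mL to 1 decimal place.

The dosing interval is 3 half-lives, so f = 2^(−3) = 0.125.
Accumulation ratio R = 1/(1 − f) = 1/0.875 = 8/7.
Single-dose peak C₀ = D/Vd = 2600/100 = 26 μg/mL.
Steady-state peak Cmax,ss = C₀·R = 26 × 8/7 ≈ 29.714 μg/mL.
Steady-state trough Cmin,ss = Cmax,ss·f ≈ 29.714 × 0.125 ≈ 3.714 μg/mL.
Trough 3.7 μg/mL vs MEC 6 μg/mL: subtherapeutic.

3.7 μg/mL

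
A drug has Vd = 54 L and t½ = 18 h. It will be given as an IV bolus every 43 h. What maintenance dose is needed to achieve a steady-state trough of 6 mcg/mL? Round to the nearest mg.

τ/t½ = 43/18 ≈ 2.3889, so f = (1/2)^(43/18) ≈ 0.190929.
Cmin,ss = (D/Vd)·f/(1−f), so D = Cmin,ss·Vd·(1−f)/f.
D = 6 × 54 × (1−f)/f ≈ 6 × 54 × 4.23755 ≈ 1372.97 mg.

1373 mg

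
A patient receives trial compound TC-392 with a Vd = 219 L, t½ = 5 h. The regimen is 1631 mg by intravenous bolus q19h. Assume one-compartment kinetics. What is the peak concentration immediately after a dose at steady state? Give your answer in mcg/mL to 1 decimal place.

8.0 mcg/mL

τ/t½ = 19/5 ≈ 3.8, so fraction remaining f = (1/2)^(19/5) ≈ 0.0718.
At steady state, accumulation factor R = 1/(1 − e^(−kτ)) ≈ 1.0774.
Each bolus raises the concentration by D/Vd = 1631/219 ≈ 7.447 mcg/mL.
Cmax,ss = C₀/(1 − f) ≈ 7.447/0.9282 ≈ 8.023 mcg/mL.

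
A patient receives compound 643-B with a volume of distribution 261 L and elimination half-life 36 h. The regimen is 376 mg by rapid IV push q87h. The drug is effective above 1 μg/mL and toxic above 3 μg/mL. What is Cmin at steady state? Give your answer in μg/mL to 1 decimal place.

0.3 μg/mL

k = ln2/t½ = ln2/36 ≈ 0.019254 h⁻¹; fraction remaining f = e^(−kτ) = e^(−0.019254×87) ≈ 0.1873.
Accumulation ratio R = 1/(1 − f) ≈ 1/0.8127 ≈ 1.2305.
Each bolus raises the concentration by D/Vd = 376/261 ≈ 1.441 μg/mL.
Steady-state peak Cmax,ss = C₀·R ≈ 1.441 × 1.2305 ≈ 1.773 μg/mL.
Steady-state trough Cmin,ss = Cmax,ss·f ≈ 1.773 × 0.1873 ≈ 0.332 μg/mL.
Trough 0.3 μg/mL vs MEC 1 μg/mL: subtherapeutic.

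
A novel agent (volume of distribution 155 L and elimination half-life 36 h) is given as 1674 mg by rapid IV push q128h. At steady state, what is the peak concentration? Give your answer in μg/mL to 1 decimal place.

Over one 128-h interval, 128/36 ≈ 3.5556 half-lives elapse, leaving f ≈ 0.0850 of each dose.
At steady state, accumulation factor R = 1/(1 − e^(−kτ)) ≈ 1.0929.
Each bolus raises the concentration by D/Vd = 1674/155 ≈ 10.800 μg/mL.
Steady-state peak Cmax,ss = C₀·R ≈ 10.800 × 1.0929 ≈ 11.803 μg/mL.

11.8 μg/mL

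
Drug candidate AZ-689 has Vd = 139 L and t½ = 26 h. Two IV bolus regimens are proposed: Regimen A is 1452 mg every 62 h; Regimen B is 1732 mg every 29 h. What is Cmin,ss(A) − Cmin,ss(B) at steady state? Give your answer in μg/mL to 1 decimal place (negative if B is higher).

Regimen A: f = (1/2)^(62/26) ≈ 0.1915; Cmin,ss = (1452/139)·f/(1−f) ≈ 2.474 μg/mL.
Regimen B: f = (1/2)^(29/26) ≈ 0.4616; Cmin,ss = (1732/139)·f/(1−f) ≈ 10.683 μg/mL.
Difference ≈ 2.474 − 10.683 ≈ -8.209 μg/mL.

-8.2 μg/mL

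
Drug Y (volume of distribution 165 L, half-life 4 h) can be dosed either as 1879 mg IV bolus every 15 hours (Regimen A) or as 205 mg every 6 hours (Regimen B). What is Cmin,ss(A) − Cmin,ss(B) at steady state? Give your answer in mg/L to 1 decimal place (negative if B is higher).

Regimen A: f = (1/2)^(15/4) ≈ 0.0743; Cmin,ss = (1879/165)·f/(1−f) ≈ 0.914 mg/L.
Regimen B: f = (1/2)^(6/4) ≈ 0.3536; Cmin,ss = (205/165)·f/(1−f) ≈ 0.680 mg/L.
Difference ≈ 0.914 − 0.680 ≈ 0.234 mg/L.

0.2 mg/L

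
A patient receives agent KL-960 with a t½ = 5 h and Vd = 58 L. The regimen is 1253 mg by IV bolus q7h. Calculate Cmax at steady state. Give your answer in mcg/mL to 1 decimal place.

Over one 7-h interval, 7/5 ≈ 1.4 half-lives elapse, leaving f ≈ 0.3789 of each dose.
Accumulation ratio R = 1/(1 − f) ≈ 1/0.6211 ≈ 1.6100.
Each bolus raises the concentration by D/Vd = 1253/58 ≈ 21.603 mcg/mL.
Steady-state peak Cmax,ss = C₀·R ≈ 21.603 × 1.6100 ≈ 34.781 mcg/mL.

34.8 mcg/mL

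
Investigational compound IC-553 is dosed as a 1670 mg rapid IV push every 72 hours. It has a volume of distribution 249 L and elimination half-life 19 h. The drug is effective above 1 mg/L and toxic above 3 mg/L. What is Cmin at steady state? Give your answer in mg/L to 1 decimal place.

Over one 72-h interval, 72/19 ≈ 3.7895 half-lives elapse, leaving f ≈ 0.0723 of each dose.
At steady state, accumulation factor R = 1/(1 − e^(−kτ)) ≈ 1.0779.
Each bolus raises the concentration by D/Vd = 1670/249 ≈ 6.707 mg/L.
Steady-state peak Cmax,ss = C₀·R ≈ 6.707 × 1.0779 ≈ 7.229 mg/L.
One interval later, Cmin,ss = Cmax,ss·e^(−kτ) ≈ 7.229 × 0.0723 ≈ 0.523 mg/L.
Trough 0.5 mg/L vs MEC 1 mg/L: subtherapeutic.

0.5 mg/L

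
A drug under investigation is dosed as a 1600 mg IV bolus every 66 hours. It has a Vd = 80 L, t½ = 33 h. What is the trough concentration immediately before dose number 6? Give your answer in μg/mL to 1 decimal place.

f = (1/2)^(τ/t½) = (1/2)^(66/33) ≈ 0.2500.
C₀ = D/Vd = 1600/80 ≈ 20.000 μg/mL.
Before the 6th dose, 5 doses have been given. Superposition: Cmin = C₀·(f + f² + … + f^5).
≈ 20.000 × (0.2500 + 0.0625 + 0.0156 + 0.0039 + 0.0010) ≈ 20.000 × 0.3330 ≈ 6.660 μg/mL.

6.7 μg/mL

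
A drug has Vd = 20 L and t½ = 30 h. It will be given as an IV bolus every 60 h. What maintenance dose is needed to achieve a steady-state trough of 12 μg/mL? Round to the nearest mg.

720 mg

τ/t½ = 60/30 ≈ 2, so f = (1/2)^(60/30) ≈ 0.250000.
Cmin,ss = (D/Vd)·f/(1−f), so D = Cmin,ss·Vd·(1−f)/f.
D = 12 × 20 × (1−f)/f ≈ 12 × 20 × 3.00000 ≈ 720.00 mg.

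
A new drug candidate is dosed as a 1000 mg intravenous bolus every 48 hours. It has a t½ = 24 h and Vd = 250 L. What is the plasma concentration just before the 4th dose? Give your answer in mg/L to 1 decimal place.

f = (1/2)^(τ/t½) = (1/2)^(48/24) ≈ 0.2500.
C₀ = D/Vd = 1000/250 ≈ 4.000 mg/L.
Before the 4th dose, 3 doses have been given. Superposition: Cmin = C₀·(f + f² + … + f^3).
≈ 4.000 × (0.2500 + 0.0625 + 0.0156) ≈ 4.000 × 0.3281 ≈ 1.312 mg/L.

1.3 mg/L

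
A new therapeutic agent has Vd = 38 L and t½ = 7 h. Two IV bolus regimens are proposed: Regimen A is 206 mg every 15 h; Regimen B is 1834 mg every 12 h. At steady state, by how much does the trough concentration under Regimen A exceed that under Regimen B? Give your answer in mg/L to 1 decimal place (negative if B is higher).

Regimen A: f = (1/2)^(15/7) ≈ 0.2264; Cmin,ss = (206/38)·f/(1−f) ≈ 1.587 mg/L.
Regimen B: f = (1/2)^(12/7) ≈ 0.3048; Cmin,ss = (1834/38)·f/(1−f) ≈ 21.160 mg/L.
Difference ≈ 1.587 − 21.160 ≈ -19.573 mg/L.

-19.6 mg/L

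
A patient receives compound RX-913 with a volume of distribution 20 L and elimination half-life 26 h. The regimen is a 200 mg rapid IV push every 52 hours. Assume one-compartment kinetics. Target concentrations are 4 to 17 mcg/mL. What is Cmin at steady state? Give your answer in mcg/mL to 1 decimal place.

3.3 mcg/mL

τ = 52 h = 2 half-lives, so f = (1/2)^2 = 0.25.
At steady state, R = 1/(1 − 0.25) = 4/3.
Single-dose peak C₀ = D/Vd = 200/20 = 10 mcg/mL.
Steady-state peak Cmax,ss = C₀·R = 10 × 4/3 ≈ 13.333 mcg/mL.
Steady-state trough Cmin,ss = Cmax,ss·f ≈ 13.333 × 0.25 ≈ 3.333 mcg/mL.
Trough 3.3 mcg/mL vs MEC 4 mcg/mL: subtherapeutic.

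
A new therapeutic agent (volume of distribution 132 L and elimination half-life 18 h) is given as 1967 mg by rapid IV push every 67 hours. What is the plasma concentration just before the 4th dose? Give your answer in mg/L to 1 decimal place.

1.2 mg/L

f = (1/2)^(τ/t½) = (1/2)^(67/18) ≈ 0.0758.
C₀ = D/Vd = 1967/132 ≈ 14.902 mg/L.
Before the 4th dose, 3 doses have been given. Superposition: Cmin = C₀·(f + f² + … + f^3).
≈ 14.902 × (0.0758 + 0.0057 + 0.0004) ≈ 14.902 × 0.0819 ≈ 1.220 mg/L.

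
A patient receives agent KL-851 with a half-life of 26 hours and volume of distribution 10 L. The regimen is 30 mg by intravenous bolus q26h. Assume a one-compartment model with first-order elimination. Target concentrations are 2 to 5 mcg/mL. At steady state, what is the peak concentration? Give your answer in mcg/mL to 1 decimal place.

τ = 26 h = 1 half-life, so f = (1/2)^1 = 0.5.
At steady state, R = 1/(1 − 0.5) = 2/1.
Single-dose peak C₀ = D/Vd = 30/10 = 3 mcg/mL.
Steady-state peak Cmax,ss = C₀·R = 3 × 2/1 ≈ 6.000 mcg/mL.
Peak 6.0 mcg/mL vs MTC 5 mcg/mL: exceeds toxic threshold.

6.0 mcg/mL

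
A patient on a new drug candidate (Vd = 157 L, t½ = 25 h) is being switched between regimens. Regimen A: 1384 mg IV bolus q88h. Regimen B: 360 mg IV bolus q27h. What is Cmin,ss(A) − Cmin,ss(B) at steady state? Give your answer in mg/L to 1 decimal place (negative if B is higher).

-1.2 mg/L

Regimen A: f = (1/2)^(88/25) ≈ 0.0872; Cmin,ss = (1384/157)·f/(1−f) ≈ 0.842 mg/L.
Regimen B: f = (1/2)^(27/25) ≈ 0.4730; Cmin,ss = (360/157)·f/(1−f) ≈ 2.058 mg/L.
Difference ≈ 0.842 − 2.058 ≈ -1.216 mg/L.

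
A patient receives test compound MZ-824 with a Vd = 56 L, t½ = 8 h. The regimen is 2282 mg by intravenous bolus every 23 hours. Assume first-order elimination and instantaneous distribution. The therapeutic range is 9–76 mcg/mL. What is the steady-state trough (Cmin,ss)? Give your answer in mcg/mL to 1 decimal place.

6.4 mcg/mL

τ/t½ = 23/8 ≈ 2.875, so fraction remaining f = (1/2)^(23/8) ≈ 0.1363.
Each bolus raises the concentration by D/Vd = 2282/56 ≈ 40.750 mcg/mL.
Steady-state trough Cmin,ss = C₀·f/(1−f) ≈ 40.750 × 0.1363/0.8637 ≈ 6.431 mcg/mL.
Trough 6.4 mcg/mL vs MEC 9 mcg/mL: subtherapeutic.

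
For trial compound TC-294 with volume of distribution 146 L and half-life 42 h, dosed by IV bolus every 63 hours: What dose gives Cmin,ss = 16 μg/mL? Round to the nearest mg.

τ/t½ = 63/42 ≈ 1.5, so f = (1/2)^(63/42) ≈ 0.353553.
Cmin,ss = (D/Vd)·f/(1−f), so D = Cmin,ss·Vd·(1−f)/f.
D = 16 × 146 × (1−f)/f ≈ 16 × 146 × 1.82843 ≈ 4271.21 mg.

4271 mg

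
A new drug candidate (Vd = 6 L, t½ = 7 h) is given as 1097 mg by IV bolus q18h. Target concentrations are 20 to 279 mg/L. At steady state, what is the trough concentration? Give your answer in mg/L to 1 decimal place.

37.0 mg/L

k = ln2/t½ = ln2/7 ≈ 0.099021 h⁻¹; fraction remaining f = e^(−kτ) = e^(−0.099021×18) ≈ 0.1682.
Accumulation ratio R = 1/(1 − f) ≈ 1/0.8318 ≈ 1.2022.
Single-dose peak C₀ = D/Vd = 1097/6 ≈ 182.833 mg/L.
Steady-state peak Cmax,ss = C₀·R ≈ 182.833 × 1.2022 ≈ 219.802 mg/L.
One interval later, Cmin,ss = Cmax,ss·e^(−kτ) ≈ 219.802 × 0.1682 ≈ 36.971 mg/L.
Trough 37.0 mg/L vs MEC 20 mg/L: adequate.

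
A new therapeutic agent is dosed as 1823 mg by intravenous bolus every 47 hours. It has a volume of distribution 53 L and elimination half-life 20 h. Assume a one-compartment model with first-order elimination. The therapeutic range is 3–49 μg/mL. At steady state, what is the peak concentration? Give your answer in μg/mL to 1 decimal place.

42.8 μg/mL

k = ln2/t½ = ln2/20 ≈ 0.034657 h⁻¹; fraction remaining f = e^(−kτ) = e^(−0.034657×47) ≈ 0.1961.
Accumulation ratio R = 1/(1 − f) ≈ 1/0.8039 ≈ 1.2439.
Each bolus raises the concentration by D/Vd = 1823/53 ≈ 34.396 μg/mL.
Steady-state peak Cmax,ss = C₀·R ≈ 34.396 × 1.2439 ≈ 42.785 μg/mL.
Peak 42.8 μg/mL vs MTC 49 μg/mL: below toxic threshold.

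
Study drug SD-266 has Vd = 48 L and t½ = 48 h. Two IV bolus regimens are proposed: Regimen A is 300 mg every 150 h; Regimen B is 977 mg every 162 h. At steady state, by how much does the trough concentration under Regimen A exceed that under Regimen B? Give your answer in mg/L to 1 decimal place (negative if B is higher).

-1.4 mg/L

Regimen A: f = (1/2)^(150/48) ≈ 0.1146; Cmin,ss = (300/48)·f/(1−f) ≈ 0.809 mg/L.
Regimen B: f = (1/2)^(162/48) ≈ 0.0964; Cmin,ss = (977/48)·f/(1−f) ≈ 2.171 mg/L.
Difference ≈ 0.809 − 2.171 ≈ -1.362 mg/L.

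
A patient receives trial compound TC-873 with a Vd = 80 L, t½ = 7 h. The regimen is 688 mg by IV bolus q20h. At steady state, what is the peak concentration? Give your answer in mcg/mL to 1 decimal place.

10.0 mcg/mL

τ/t½ = 20/7 ≈ 2.8571, so fraction remaining f = (1/2)^(20/7) ≈ 0.1380.
Accumulation ratio R = 1/(1 − f) ≈ 1/0.8620 ≈ 1.1601.
Single-dose peak C₀ = D/Vd = 688/80 ≈ 8.600 mcg/mL.
Steady-state peak Cmax,ss = C₀·R ≈ 8.600 × 1.1601 ≈ 9.977 mcg/mL.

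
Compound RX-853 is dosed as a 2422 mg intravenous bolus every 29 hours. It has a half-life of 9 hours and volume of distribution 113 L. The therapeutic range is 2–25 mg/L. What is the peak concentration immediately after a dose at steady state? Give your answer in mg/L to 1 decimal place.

24.0 mg/L

Over one 29-h interval, 29/9 ≈ 3.2222 half-lives elapse, leaving f ≈ 0.1072 of each dose.
At steady state, accumulation factor R = 1/(1 − e^(−kτ)) ≈ 1.1201.
Single-dose peak C₀ = D/Vd = 2422/113 ≈ 21.434 mg/L.
Steady-state peak Cmax,ss = C₀·R ≈ 21.434 × 1.1201 ≈ 24.008 mg/L.
Peak 24.0 mg/L vs MTC 25 mg/L: below toxic threshold.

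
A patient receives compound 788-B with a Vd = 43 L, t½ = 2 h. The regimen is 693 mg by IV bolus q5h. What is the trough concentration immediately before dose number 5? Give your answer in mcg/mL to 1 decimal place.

3.5 mcg/mL

f = (1/2)^(τ/t½) = (1/2)^(5/2) ≈ 0.1768.
C₀ = D/Vd = 693/43 ≈ 16.116 mcg/mL.
Before the 5th dose, 4 doses have been given. Superposition: Cmin = C₀·(f + f² + … + f^4).
≈ 16.116 × (0.1768 + 0.0313 + 0.0055 + 0.0010) ≈ 16.116 × 0.2146 ≈ 3.458 mcg/mL.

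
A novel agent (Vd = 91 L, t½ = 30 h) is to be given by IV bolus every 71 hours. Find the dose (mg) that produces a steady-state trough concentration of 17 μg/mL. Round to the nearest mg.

τ/t½ = 71/30 ≈ 2.3667, so f = (1/2)^(71/30) ≈ 0.193893.
Cmin,ss = (D/Vd)·f/(1−f), so D = Cmin,ss·Vd·(1−f)/f.
D = 17 × 91 × (1−f)/f ≈ 17 × 91 × 4.15748 ≈ 6431.62 mg.

6432 mg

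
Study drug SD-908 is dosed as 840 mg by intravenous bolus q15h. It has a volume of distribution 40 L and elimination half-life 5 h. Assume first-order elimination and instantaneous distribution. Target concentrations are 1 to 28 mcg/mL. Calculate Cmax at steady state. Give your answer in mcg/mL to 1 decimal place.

24.0 mcg/mL

The dosing interval is 3 half-lives, so f = 2^(−3) = 0.125.
At steady state, R = 1/(1 − 0.125) = 8/7.
Single-dose peak C₀ = D/Vd = 840/40 = 21 mcg/mL.
Steady-state peak Cmax,ss = C₀·R = 21 × 8/7 ≈ 24.000 mcg/mL.
Peak 24.0 mcg/mL vs MTC 28 mcg/mL: below toxic threshold.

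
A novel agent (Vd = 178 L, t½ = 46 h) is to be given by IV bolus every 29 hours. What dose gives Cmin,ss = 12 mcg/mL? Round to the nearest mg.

τ/t½ = 29/46 ≈ 0.63043, so f = (1/2)^(29/46) ≈ 0.645982.
Cmin,ss = (D/Vd)·f/(1−f), so D = Cmin,ss·Vd·(1−f)/f.
D = 12 × 178 × (1−f)/f ≈ 12 × 178 × 0.54803 ≈ 1170.59 mg.

1171 mg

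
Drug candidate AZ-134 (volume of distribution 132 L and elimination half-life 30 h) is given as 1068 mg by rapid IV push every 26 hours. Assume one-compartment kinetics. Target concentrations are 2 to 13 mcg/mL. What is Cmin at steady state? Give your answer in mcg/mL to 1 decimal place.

Over one 26-h interval, 26/30 ≈ 0.86667 half-lives elapse, leaving f ≈ 0.5484 of each dose.
Each bolus raises the concentration by D/Vd = 1068/132 ≈ 8.091 mcg/mL.
Steady-state trough Cmin,ss = C₀·f/(1−f) ≈ 8.091 × 0.5484/0.4516 ≈ 9.825 mcg/mL.
Trough 9.8 mcg/mL vs MEC 2 mcg/mL: adequate.

9.8 mcg/mL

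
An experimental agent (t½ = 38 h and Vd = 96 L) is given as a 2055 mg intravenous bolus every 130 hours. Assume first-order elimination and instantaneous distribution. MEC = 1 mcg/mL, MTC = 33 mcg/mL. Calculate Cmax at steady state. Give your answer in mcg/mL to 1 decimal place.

k = ln2/t½ = ln2/38 ≈ 0.018241 h⁻¹; fraction remaining f = e^(−kτ) = e^(−0.018241×130) ≈ 0.0934.
Accumulation ratio R = 1/(1 − f) ≈ 1/0.9066 ≈ 1.1030.
Each bolus raises the concentration by D/Vd = 2055/96 ≈ 21.406 mcg/mL.
Cmax,ss = C₀/(1 − f) ≈ 21.406/0.9066 ≈ 23.611 mcg/mL.
Peak 23.6 mcg/mL vs MTC 33 mcg/mL: below toxic threshold.

23.6 mcg/mL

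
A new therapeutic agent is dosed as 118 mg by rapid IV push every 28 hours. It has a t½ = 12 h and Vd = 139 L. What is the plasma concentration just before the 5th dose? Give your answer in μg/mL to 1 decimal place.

f = (1/2)^(τ/t½) = (1/2)^(28/12) ≈ 0.1984.
C₀ = D/Vd = 118/139 ≈ 0.849 μg/mL.
Before the 5th dose, 4 doses have been given. Superposition: Cmin = C₀·(f + f² + … + f^4).
≈ 0.849 × (0.1984 + 0.0394 + 0.0078 + 0.0015) ≈ 0.849 × 0.2471 ≈ 0.210 μg/mL.

0.2 μg/mL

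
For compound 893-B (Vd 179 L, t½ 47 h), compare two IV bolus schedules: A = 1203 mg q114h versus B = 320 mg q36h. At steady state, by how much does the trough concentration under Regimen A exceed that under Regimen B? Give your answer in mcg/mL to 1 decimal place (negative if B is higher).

-1.0 mcg/mL

Regimen A: f = (1/2)^(114/47) ≈ 0.1861; Cmin,ss = (1203/179)·f/(1−f) ≈ 1.537 mcg/mL.
Regimen B: f = (1/2)^(36/47) ≈ 0.5881; Cmin,ss = (320/179)·f/(1−f) ≈ 2.552 mcg/mL.
Difference ≈ 1.537 − 2.552 ≈ -1.015 mcg/mL.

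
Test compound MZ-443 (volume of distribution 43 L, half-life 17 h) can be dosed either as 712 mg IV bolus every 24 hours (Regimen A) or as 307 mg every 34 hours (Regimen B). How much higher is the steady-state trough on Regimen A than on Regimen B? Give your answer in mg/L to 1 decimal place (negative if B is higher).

7.6 mg/L

Regimen A: f = (1/2)^(24/17) ≈ 0.3759; Cmin,ss = (712/43)·f/(1−f) ≈ 9.973 mg/L.
Regimen B: f = (1/2)^(34/17) ≈ 0.2500; Cmin,ss = (307/43)·f/(1−f) ≈ 2.380 mg/L.
Difference ≈ 9.973 − 2.380 ≈ 7.593 mg/L.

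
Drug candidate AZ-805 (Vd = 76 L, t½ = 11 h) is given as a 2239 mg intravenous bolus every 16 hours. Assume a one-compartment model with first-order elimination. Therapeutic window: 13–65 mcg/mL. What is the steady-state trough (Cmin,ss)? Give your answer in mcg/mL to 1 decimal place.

16.9 mcg/mL

Over one 16-h interval, 16/11 ≈ 1.4545 half-lives elapse, leaving f ≈ 0.3649 of each dose.
Single-dose peak C₀ = D/Vd = 2239/76 ≈ 29.461 mcg/mL.
Steady-state trough Cmin,ss = C₀·f/(1−f) ≈ 29.461 × 0.3649/0.6351 ≈ 16.927 mcg/mL.
Trough 16.9 mcg/mL vs MEC 13 mcg/mL: adequate.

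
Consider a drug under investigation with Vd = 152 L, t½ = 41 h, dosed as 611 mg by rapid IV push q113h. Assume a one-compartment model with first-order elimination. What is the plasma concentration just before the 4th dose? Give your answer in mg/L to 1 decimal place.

f = (1/2)^(τ/t½) = (1/2)^(113/41) ≈ 0.1480.
C₀ = D/Vd = 611/152 ≈ 4.020 mg/L.
Before the 4th dose, 3 doses have been given. Superposition: Cmin = C₀·(f + f² + … + f^3).
≈ 4.020 × (0.1480 + 0.0219 + 0.0032) ≈ 4.020 × 0.1731 ≈ 0.696 mg/L.

0.7 mg/L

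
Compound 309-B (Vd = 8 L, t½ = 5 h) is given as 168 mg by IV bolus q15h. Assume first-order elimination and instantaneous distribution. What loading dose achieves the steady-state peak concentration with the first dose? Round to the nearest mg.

192 mg

f = (1/2)^(15/5) ≈ 0.125000; accumulation ratio R = 1/(1−f) ≈ 1.14286.
Loading dose to hit Cmax,ss on first dose: D_load = D_maint·R ≈ 168 × 1.14286 ≈ 192.00 mg.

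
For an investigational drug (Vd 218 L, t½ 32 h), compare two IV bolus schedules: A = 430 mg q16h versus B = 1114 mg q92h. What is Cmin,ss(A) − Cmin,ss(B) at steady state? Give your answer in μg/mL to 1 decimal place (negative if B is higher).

Regimen A: f = (1/2)^(16/32) ≈ 0.7071; Cmin,ss = (430/218)·f/(1−f) ≈ 4.762 μg/mL.
Regimen B: f = (1/2)^(92/32) ≈ 0.1363; Cmin,ss = (1114/218)·f/(1−f) ≈ 0.806 μg/mL.
Difference ≈ 4.762 − 0.806 ≈ 3.956 μg/mL.

4.0 μg/mL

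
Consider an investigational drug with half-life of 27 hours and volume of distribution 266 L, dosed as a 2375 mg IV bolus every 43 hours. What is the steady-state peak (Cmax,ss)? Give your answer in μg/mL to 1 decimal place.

Over one 43-h interval, 43/27 ≈ 1.5926 half-lives elapse, leaving f ≈ 0.3316 of each dose.
At steady state, accumulation factor R = 1/(1 − e^(−kτ)) ≈ 1.4961.
Each bolus raises the concentration by D/Vd = 2375/266 ≈ 8.929 μg/mL.
Steady-state peak Cmax,ss = C₀·R ≈ 8.929 × 1.4961 ≈ 13.359 μg/mL.

13.4 μg/mL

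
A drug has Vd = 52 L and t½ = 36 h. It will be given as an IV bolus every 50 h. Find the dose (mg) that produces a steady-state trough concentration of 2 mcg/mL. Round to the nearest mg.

τ/t½ = 50/36 ≈ 1.3889, so f = (1/2)^(50/36) ≈ 0.381859.
Cmin,ss = (D/Vd)·f/(1−f), so D = Cmin,ss·Vd·(1−f)/f.
D = 2 × 52 × (1−f)/f ≈ 2 × 52 × 1.61877 ≈ 168.35 mg.

168 mg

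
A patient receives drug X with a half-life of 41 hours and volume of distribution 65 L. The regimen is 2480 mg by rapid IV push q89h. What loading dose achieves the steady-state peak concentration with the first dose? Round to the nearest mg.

f = (1/2)^(89/41) ≈ 0.222098; accumulation ratio R = 1/(1−f) ≈ 1.28551.
Loading dose to hit Cmax,ss on first dose: D_load = D_maint·R ≈ 2480 × 1.28551 ≈ 3188.06 mg.

3188 mg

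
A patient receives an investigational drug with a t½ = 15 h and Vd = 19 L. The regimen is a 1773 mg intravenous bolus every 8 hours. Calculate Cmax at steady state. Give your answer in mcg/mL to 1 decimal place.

302.0 mcg/mL

k = ln2/t½ = ln2/15 ≈ 0.046210 h⁻¹; fraction remaining f = e^(−kτ) = e^(−0.046210×8) ≈ 0.6910.
At steady state, accumulation factor R = 1/(1 − e^(−kτ)) ≈ 3.2362.
Single-dose peak C₀ = D/Vd = 1773/19 ≈ 93.316 mcg/mL.
Cmax,ss = C₀/(1 − f) ≈ 93.316/0.3090 ≈ 301.994 mcg/mL.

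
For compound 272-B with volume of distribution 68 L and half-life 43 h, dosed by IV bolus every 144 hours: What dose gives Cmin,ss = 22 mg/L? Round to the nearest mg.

13746 mg

τ/t½ = 144/43 ≈ 3.3488, so f = (1/2)^(144/43) ≈ 0.098152.
Cmin,ss = (D/Vd)·f/(1−f), so D = Cmin,ss·Vd·(1−f)/f.
D = 22 × 68 × (1−f)/f ≈ 22 × 68 × 9.18828 ≈ 13745.67 mg.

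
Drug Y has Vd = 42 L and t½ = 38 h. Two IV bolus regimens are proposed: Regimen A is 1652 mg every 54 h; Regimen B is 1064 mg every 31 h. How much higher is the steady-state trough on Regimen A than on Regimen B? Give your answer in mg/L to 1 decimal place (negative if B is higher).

-9.9 mg/L

Regimen A: f = (1/2)^(54/38) ≈ 0.3734; Cmin,ss = (1652/42)·f/(1−f) ≈ 23.439 mg/L.
Regimen B: f = (1/2)^(31/38) ≈ 0.5681; Cmin,ss = (1064/42)·f/(1−f) ≈ 33.322 mg/L.
Difference ≈ 23.439 − 33.322 ≈ -9.883 mg/L.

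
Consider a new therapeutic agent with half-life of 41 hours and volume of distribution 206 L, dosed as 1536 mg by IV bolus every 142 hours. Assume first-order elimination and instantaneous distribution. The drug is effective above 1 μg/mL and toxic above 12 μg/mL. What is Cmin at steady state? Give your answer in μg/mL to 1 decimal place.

Over one 142-h interval, 142/41 ≈ 3.4634 half-lives elapse, leaving f ≈ 0.0907 of each dose.
Each bolus raises the concentration by D/Vd = 1536/206 ≈ 7.456 μg/mL.
Steady-state trough Cmin,ss = C₀·f/(1−f) ≈ 7.456 × 0.0907/0.9093 ≈ 0.744 μg/mL.
Trough 0.7 μg/mL vs MEC 1 μg/mL: subtherapeutic.

0.7 μg/mL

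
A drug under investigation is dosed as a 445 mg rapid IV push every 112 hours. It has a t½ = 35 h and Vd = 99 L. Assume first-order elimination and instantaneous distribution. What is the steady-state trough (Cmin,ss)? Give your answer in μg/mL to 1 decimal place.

0.5 μg/mL

k = ln2/t½ = ln2/35 ≈ 0.019804 h⁻¹; fraction remaining f = e^(−kτ) = e^(−0.019804×112) ≈ 0.1088.
Each bolus raises the concentration by D/Vd = 445/99 ≈ 4.495 μg/mL.
Steady-state trough Cmin,ss = C₀·f/(1−f) ≈ 4.495 × 0.1088/0.8912 ≈ 0.549 μg/mL.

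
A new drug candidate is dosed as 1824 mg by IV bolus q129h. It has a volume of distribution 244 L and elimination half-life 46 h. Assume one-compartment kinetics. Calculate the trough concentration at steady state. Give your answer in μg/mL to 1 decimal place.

k = ln2/t½ = ln2/46 ≈ 0.015068 h⁻¹; fraction remaining f = e^(−kτ) = e^(−0.015068×129) ≈ 0.1432.
Each bolus raises the concentration by D/Vd = 1824/244 ≈ 7.475 μg/mL.
Steady-state trough Cmin,ss = C₀·f/(1−f) ≈ 7.475 × 0.1432/0.8568 ≈ 1.249 μg/mL.

1.2 μg/mL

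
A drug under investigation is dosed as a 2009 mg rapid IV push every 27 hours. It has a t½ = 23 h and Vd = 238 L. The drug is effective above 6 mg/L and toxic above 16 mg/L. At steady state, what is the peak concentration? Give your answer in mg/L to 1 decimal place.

15.2 mg/L

Over one 27-h interval, 27/23 ≈ 1.1739 half-lives elapse, leaving f ≈ 0.4432 of each dose.
At steady state, accumulation factor R = 1/(1 − e^(−kτ)) ≈ 1.7960.
Single-dose peak C₀ = D/Vd = 2009/238 ≈ 8.441 mg/L.
Steady-state peak Cmax,ss = C₀·R ≈ 8.441 × 1.7960 ≈ 15.160 mg/L.
Peak 15.2 mg/L vs MTC 16 mg/L: below toxic threshold.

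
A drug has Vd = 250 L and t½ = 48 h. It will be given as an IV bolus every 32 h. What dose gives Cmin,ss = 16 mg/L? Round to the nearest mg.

τ/t½ = 32/48 ≈ 0.66667, so f = (1/2)^(32/48) ≈ 0.629961.
Cmin,ss = (D/Vd)·f/(1−f), so D = Cmin,ss·Vd·(1−f)/f.
D = 16 × 250 × (1−f)/f ≈ 16 × 250 × 0.58740 ≈ 2349.60 mg.

2350 mg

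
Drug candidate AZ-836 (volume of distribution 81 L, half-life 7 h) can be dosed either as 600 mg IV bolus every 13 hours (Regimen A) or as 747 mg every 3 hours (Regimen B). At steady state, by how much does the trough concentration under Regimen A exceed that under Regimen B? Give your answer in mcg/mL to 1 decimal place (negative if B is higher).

Regimen A: f = (1/2)^(13/7) ≈ 0.2760; Cmin,ss = (600/81)·f/(1−f) ≈ 2.824 mcg/mL.
Regimen B: f = (1/2)^(3/7) ≈ 0.7430; Cmin,ss = (747/81)·f/(1−f) ≈ 26.662 mcg/mL.
Difference ≈ 2.824 − 26.662 ≈ -23.838 mcg/mL.

-23.8 mcg/mL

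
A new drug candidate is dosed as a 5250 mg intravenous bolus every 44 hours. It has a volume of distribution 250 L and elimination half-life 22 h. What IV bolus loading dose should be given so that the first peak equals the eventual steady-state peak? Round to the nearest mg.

7000 mg

f = (1/2)^(44/22) ≈ 0.250000; accumulation ratio R = 1/(1−f) ≈ 1.33333.
Loading dose to hit Cmax,ss on first dose: D_load = D_maint·R ≈ 5250 × 1.33333 ≈ 6999.98 mg.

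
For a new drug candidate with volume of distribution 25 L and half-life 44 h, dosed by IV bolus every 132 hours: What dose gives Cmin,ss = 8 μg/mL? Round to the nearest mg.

1400 mg

τ/t½ = 132/44 ≈ 3, so f = (1/2)^(132/44) ≈ 0.125000.
Cmin,ss = (D/Vd)·f/(1−f), so D = Cmin,ss·Vd·(1−f)/f.
D = 8 × 25 × (1−f)/f ≈ 8 × 25 × 7.00000 ≈ 1400.00 mg.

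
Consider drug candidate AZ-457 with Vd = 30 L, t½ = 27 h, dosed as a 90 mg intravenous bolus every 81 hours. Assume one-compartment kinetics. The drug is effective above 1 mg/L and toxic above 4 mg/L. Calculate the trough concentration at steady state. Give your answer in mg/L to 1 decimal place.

0.4 mg/L

The dosing interval is 3 half-lives, so f = 2^(−3) = 0.125.
At steady state, R = 1/(1 − 0.125) = 8/7.
Single-dose peak C₀ = D/Vd = 90/30 = 3 mg/L.
Steady-state peak Cmax,ss = C₀·R = 3 × 8/7 ≈ 3.429 mg/L.
Steady-state trough Cmin,ss = Cmax,ss·f ≈ 3.429 × 0.125 ≈ 0.429 mg/L.
Trough 0.4 mg/L vs MEC 1 mg/L: subtherapeutic.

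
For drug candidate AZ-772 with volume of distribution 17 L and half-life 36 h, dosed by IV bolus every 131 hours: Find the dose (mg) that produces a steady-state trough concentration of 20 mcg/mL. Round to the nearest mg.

3895 mg

τ/t½ = 131/36 ≈ 3.6389, so f = (1/2)^(131/36) ≈ 0.080276.
Cmin,ss = (D/Vd)·f/(1−f), so D = Cmin,ss·Vd·(1−f)/f.
D = 20 × 17 × (1−f)/f ≈ 20 × 17 × 11.45702 ≈ 3895.39 mg.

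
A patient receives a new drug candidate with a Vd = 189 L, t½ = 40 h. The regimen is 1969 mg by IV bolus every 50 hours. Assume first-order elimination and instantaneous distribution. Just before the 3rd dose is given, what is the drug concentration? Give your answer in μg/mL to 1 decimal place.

f = (1/2)^(τ/t½) = (1/2)^(50/40) ≈ 0.4204.
C₀ = D/Vd = 1969/189 ≈ 10.418 μg/mL.
Before the 3rd dose, 2 doses have been given. Superposition: Cmin = C₀·(f + f²).
≈ 10.418 × (0.4204 + 0.1767) ≈ 10.418 × 0.5971 ≈ 6.221 μg/mL.

6.2 μg/mL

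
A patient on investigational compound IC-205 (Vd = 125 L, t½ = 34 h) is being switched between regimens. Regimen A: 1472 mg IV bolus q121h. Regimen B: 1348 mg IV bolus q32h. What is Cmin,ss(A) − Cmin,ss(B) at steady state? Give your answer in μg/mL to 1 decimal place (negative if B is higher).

Regimen A: f = (1/2)^(121/34) ≈ 0.0849; Cmin,ss = (1472/125)·f/(1−f) ≈ 1.093 μg/mL.
Regimen B: f = (1/2)^(32/34) ≈ 0.5208; Cmin,ss = (1348/125)·f/(1−f) ≈ 11.720 μg/mL.
Difference ≈ 1.093 − 11.720 ≈ -10.627 μg/mL.

-10.6 μg/mL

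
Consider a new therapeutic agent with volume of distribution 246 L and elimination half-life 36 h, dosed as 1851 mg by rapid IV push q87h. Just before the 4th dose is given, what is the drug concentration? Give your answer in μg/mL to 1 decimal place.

1.7 μg/mL

f = (1/2)^(τ/t½) = (1/2)^(87/36) ≈ 0.1873.
C₀ = D/Vd = 1851/246 ≈ 7.524 μg/mL.
Before the 4th dose, 3 doses have been given. Superposition: Cmin = C₀·(f + f² + … + f^3).
≈ 7.524 × (0.1873 + 0.0351 + 0.0066) ≈ 7.524 × 0.2290 ≈ 1.723 μg/mL.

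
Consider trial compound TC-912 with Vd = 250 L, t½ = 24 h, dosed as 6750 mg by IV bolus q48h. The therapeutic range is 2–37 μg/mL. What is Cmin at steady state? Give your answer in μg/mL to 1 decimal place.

9.0 μg/mL

The dosing interval is 2 half-lives, so f = 2^(−2) = 0.25.
Accumulation ratio R = 1/(1 − f) = 1/0.75 = 4/3.
Single-dose peak C₀ = D/Vd = 6750/250 = 27 μg/mL.
Steady-state peak Cmax,ss = C₀·R = 27 × 4/3 ≈ 36.000 μg/mL.
Steady-state trough Cmin,ss = Cmax,ss·f ≈ 36.000 × 0.25 ≈ 9.000 μg/mL.
Trough 9.0 μg/mL vs MEC 2 μg/mL: adequate.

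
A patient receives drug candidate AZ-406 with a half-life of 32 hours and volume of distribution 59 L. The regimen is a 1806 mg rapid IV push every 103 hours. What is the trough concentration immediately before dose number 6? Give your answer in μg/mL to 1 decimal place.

3.7 μg/mL

f = (1/2)^(τ/t½) = (1/2)^(103/32) ≈ 0.1074.
C₀ = D/Vd = 1806/59 ≈ 30.610 μg/mL.
Before the 6th dose, 5 doses have been given. Superposition: Cmin = C₀·(f + f² + … + f^5).
≈ 30.610 × (0.1074 + 0.0115 + 0.0012 + 0.0001 + 0.0000) ≈ 30.610 × 0.1202 ≈ 3.679 μg/mL.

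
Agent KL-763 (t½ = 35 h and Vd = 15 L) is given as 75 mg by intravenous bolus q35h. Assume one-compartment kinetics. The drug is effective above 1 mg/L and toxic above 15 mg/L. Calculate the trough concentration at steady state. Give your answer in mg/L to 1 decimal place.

5.0 mg/L

τ = 35 h = 1 half-life, so f = (1/2)^1 = 0.5.
Accumulation ratio R = 1/(1 − f) = 1/0.5 = 2/1.
Single-dose peak C₀ = D/Vd = 75/15 = 5 mg/L.
Steady-state peak Cmax,ss = C₀·R = 5 × 2/1 ≈ 10.000 mg/L.
Steady-state trough Cmin,ss = Cmax,ss·f ≈ 10.000 × 0.5 ≈ 5.000 mg/L.
Trough 5.0 mg/L vs MEC 1 mg/L: adequate.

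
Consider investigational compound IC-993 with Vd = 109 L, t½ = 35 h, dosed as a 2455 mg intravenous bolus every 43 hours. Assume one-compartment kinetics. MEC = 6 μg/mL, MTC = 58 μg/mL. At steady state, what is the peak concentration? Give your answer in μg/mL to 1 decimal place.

39.3 μg/mL

Over one 43-h interval, 43/35 ≈ 1.2286 half-lives elapse, leaving f ≈ 0.4267 of each dose.
Accumulation ratio R = 1/(1 − f) ≈ 1/0.5733 ≈ 1.7443.
Single-dose peak C₀ = D/Vd = 2455/109 ≈ 22.523 μg/mL.
Steady-state peak Cmax,ss = C₀·R ≈ 22.523 × 1.7443 ≈ 39.287 μg/mL.
Peak 39.3 μg/mL vs MTC 58 μg/mL: below toxic threshold.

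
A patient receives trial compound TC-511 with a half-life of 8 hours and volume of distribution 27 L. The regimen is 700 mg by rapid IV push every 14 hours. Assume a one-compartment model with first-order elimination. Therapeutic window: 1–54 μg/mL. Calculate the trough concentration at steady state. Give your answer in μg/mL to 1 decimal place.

Over one 14-h interval, 14/8 ≈ 1.75 half-lives elapse, leaving f ≈ 0.2973 of each dose.
Single-dose peak C₀ = D/Vd = 700/27 ≈ 25.926 μg/mL.
Steady-state trough Cmin,ss = C₀·f/(1−f) ≈ 25.926 × 0.2973/0.7027 ≈ 10.969 μg/mL.
Trough 11.0 μg/mL vs MEC 1 μg/mL: adequate.

11.0 μg/mL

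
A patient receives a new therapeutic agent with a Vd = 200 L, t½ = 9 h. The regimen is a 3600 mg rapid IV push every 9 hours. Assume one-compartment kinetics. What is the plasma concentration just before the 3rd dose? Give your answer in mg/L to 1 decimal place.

13.5 mg/L

f = (1/2)^(τ/t½) = (1/2)^(9/9) ≈ 0.5000.
C₀ = D/Vd = 3600/200 ≈ 18.000 mg/L.
Before the 3rd dose, 2 doses have been given. Superposition: Cmin = C₀·(f + f²).
≈ 18.000 × (0.5000 + 0.2500) ≈ 18.000 × 0.7500 ≈ 13.500 mg/L.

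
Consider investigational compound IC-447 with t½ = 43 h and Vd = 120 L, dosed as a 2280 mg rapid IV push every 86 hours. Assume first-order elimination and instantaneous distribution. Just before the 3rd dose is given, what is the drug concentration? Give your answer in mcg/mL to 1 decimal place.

5.9 mcg/mL

f = (1/2)^(τ/t½) = (1/2)^(86/43) ≈ 0.2500.
C₀ = D/Vd = 2280/120 ≈ 19.000 mcg/mL.
Before the 3rd dose, 2 doses have been given. Superposition: Cmin = C₀·(f + f²).
≈ 19.000 × (0.2500 + 0.0625) ≈ 19.000 × 0.3125 ≈ 5.938 mcg/mL.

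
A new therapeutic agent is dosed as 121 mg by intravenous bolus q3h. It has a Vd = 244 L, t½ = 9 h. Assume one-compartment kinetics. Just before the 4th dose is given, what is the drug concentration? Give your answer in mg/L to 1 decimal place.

1.0 mg/L

f = (1/2)^(τ/t½) = (1/2)^(3/9) ≈ 0.7937.
C₀ = D/Vd = 121/244 ≈ 0.496 mg/L.
Before the 4th dose, 3 doses have been given. Superposition: Cmin = C₀·(f + f² + … + f^3).
≈ 0.496 × (0.7937 + 0.6300 + 0.5000) ≈ 0.496 × 1.9237 ≈ 0.954 mg/L.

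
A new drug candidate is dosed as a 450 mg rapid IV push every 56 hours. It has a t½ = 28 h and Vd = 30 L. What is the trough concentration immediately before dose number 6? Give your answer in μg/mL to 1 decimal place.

f = (1/2)^(τ/t½) = (1/2)^(56/28) ≈ 0.2500.
C₀ = D/Vd = 450/30 ≈ 15.000 μg/mL.
Before the 6th dose, 5 doses have been given. Superposition: Cmin = C₀·(f + f² + … + f^5).
≈ 15.000 × (0.2500 + 0.0625 + 0.0156 + 0.0039 + 0.0010) ≈ 15.000 × 0.3330 ≈ 4.995 μg/mL.

5.0 μg/mL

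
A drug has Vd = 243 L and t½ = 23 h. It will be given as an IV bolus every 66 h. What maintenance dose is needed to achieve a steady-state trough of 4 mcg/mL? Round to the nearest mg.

6132 mg

τ/t½ = 66/23 ≈ 2.8696, so f = (1/2)^(66/23) ≈ 0.136828.
Cmin,ss = (D/Vd)·f/(1−f), so D = Cmin,ss·Vd·(1−f)/f.
D = 4 × 243 × (1−f)/f ≈ 4 × 243 × 6.30845 ≈ 6131.81 mg.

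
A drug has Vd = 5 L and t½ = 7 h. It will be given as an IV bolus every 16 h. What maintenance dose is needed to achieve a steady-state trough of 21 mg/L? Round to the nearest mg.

τ/t½ = 16/7 ≈ 2.2857, so f = (1/2)^(16/7) ≈ 0.205084.
Cmin,ss = (D/Vd)·f/(1−f), so D = Cmin,ss·Vd·(1−f)/f.
D = 21 × 5 × (1−f)/f ≈ 21 × 5 × 3.87605 ≈ 406.99 mg.

407 mg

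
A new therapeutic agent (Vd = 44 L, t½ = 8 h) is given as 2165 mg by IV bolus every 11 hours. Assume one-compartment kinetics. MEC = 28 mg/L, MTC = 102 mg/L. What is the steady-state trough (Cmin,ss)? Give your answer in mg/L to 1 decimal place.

Over one 11-h interval, 11/8 ≈ 1.375 half-lives elapse, leaving f ≈ 0.3856 of each dose.
At steady state, accumulation factor R = 1/(1 − e^(−kτ)) ≈ 1.6276.
Each bolus raises the concentration by D/Vd = 2165/44 ≈ 49.205 mg/L.
Steady-state peak Cmax,ss = C₀·R ≈ 49.205 × 1.6276 ≈ 80.086 mg/L.
One interval later, Cmin,ss = Cmax,ss·e^(−kτ) ≈ 80.086 × 0.3856 ≈ 30.881 mg/L.
Trough 30.9 mg/L vs MEC 28 mg/L: adequate.

30.9 mg/L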